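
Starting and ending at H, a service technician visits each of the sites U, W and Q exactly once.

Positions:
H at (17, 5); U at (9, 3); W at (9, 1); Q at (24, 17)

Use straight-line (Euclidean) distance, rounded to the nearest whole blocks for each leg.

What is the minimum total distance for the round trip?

Shortest round trip = 46 blocks.

H - U - W - Q - H: 8+2+22+14 = 46
H - U - Q - W - H: 8+21+22+9 = 60
H - W - U - Q - H: 9+2+21+14 = 46
The minimum is 46.
One optimal route: H → U → W → Q → H (or its reverse).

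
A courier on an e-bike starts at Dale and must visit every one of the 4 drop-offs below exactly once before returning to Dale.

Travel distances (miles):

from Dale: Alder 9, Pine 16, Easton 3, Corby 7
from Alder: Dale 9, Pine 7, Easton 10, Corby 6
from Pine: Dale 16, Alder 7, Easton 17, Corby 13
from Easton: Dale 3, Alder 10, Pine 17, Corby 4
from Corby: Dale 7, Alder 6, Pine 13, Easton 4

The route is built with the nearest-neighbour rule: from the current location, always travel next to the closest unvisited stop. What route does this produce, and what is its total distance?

Dale → [Easton:3 / Corby:7 / Alder:9 / Pine:16] → Easton (3)
Easton → [Corby:4 / Alder:10 / Pine:17] → Corby (4)
Corby → [Alder:6 / Pine:13] → Alder (6)
Alder → [Pine:7] → Pine (7)
Return Pine→Dale: 16.
Total = 3 + 4 + 6 + 7 + 16 = 36.

Nearest-neighbour total = 36 miles; route Dale → Easton → Corby → Alder → Pine → Dale.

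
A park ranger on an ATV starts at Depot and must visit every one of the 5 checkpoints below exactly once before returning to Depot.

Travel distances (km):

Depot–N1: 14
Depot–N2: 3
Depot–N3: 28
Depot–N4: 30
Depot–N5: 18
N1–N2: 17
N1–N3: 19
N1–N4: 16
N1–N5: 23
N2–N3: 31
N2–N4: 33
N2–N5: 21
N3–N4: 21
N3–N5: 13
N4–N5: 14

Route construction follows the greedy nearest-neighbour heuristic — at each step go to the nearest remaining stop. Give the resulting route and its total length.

From Depot: distances to unvisited — N2=3, N1=14, N5=18, N3=28, N4=30. Nearest is N2 (3).
From N2: distances to unvisited — N1=17, N5=21, N3=31, N4=33. Nearest is N1 (17).
From N1: distances to unvisited — N4=16, N3=19, N5=23. Nearest is N4 (16).
From N4: distances to unvisited — N5=14, N3=21. Nearest is N5 (14).
From N5: distances to unvisited — N3=13. Nearest is N3 (13).
Return N3→Depot: 28.
Total = 3 + 17 + 16 + 14 + 13 + 28 = 91.

Nearest-neighbour total = 91 km; route Depot → N2 → N1 → N4 → N5 → N3 → Depot.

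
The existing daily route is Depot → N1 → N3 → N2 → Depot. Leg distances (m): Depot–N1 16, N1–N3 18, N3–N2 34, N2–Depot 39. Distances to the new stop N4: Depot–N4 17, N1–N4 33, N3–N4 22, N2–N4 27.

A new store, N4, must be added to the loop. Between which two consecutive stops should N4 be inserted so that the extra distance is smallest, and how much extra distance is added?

Insertion cost between consecutive stops i–j is d(i,N4) + d(N4,j) − d(i,j):
  between Depot and N1: 17 + 33 − 16 = 34
  between N1 and N3: 33 + 22 − 18 = 37
  between N3 and N2: 22 + 27 − 34 = 15
  between N2 and Depot: 27 + 17 − 39 = 5
Cheapest insertion is between N2 and Depot, adding 5.
New total = 107 + 5 = 112.

+5 m — insert N4 between N2 and Depot.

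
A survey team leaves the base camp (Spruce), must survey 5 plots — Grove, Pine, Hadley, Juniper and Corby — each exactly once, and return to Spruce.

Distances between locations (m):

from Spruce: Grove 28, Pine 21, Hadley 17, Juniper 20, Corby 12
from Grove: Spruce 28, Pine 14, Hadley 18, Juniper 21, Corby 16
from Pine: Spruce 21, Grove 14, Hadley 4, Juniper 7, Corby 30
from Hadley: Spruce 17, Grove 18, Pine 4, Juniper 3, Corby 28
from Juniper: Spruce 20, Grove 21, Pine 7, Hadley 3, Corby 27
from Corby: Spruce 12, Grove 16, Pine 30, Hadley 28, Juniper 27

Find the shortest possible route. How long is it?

Spruce→Grove→Pine→Hadley→Juniper→Corby→Spruce: 28+14+4+3+27+12 = 88
Spruce→Grove→Pine→Hadley→Corby→Juniper→Spruce: 28+14+4+28+27+20 = 121
Spruce→Grove→Pine→Juniper→Hadley→Corby→Spruce: 28+14+7+3+28+12 = 92
Spruce→Grove→Pine→Juniper→Corby→Hadley→Spruce: 28+14+7+27+28+17 = 121
Spruce→Grove→Pine→Corby→Hadley→Juniper→Spruce: 28+14+30+28+3+20 = 123
Spruce→Grove→Pine→Corby→Juniper→Hadley→Spruce: 28+14+30+27+3+17 = 119
Spruce→Grove→Hadley→Pine→Juniper→Corby→Spruce: 28+18+4+7+27+12 = 96
Spruce→Grove→Hadley→Pine→Corby→Juniper→Spruce: 28+18+4+30+27+20 = 127
Spruce→Grove→Hadley→Juniper→Pine→Corby→Spruce: 28+18+3+7+30+12 = 98
Spruce→Grove→Hadley→Juniper→Corby→Pine→Spruce: 28+18+3+27+30+21 = 127
Spruce→Grove→Hadley→Corby→Pine→Juniper→Spruce: 28+18+28+30+7+20 = 131
Spruce→Grove→Hadley→Corby→Juniper→Pine→Spruce: 28+18+28+27+7+21 = 129
Spruce→Grove→Juniper→Pine→Hadley→Corby→Spruce: 28+21+7+4+28+12 = 100
Spruce→Grove→Juniper→Pine→Corby→Hadley→Spruce: 28+21+7+30+28+17 = 131
… (46 more)
Spruce→Hadley→Juniper→Pine→Grove→Corby→Spruce: 17+3+7+14+16+12 = 69  ← best
The minimum is 69.
One optimal route: Spruce → Hadley → Juniper → Pine → Grove → Corby → Spruce (or its reverse).

Minimum total distance: 69 m.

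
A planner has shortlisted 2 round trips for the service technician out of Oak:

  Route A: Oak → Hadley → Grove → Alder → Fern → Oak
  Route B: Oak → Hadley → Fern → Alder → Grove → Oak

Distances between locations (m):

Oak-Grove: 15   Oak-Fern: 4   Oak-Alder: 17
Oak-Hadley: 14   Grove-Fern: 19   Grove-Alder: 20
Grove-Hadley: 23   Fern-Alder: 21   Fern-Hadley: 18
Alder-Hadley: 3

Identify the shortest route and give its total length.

82 m — Route A is the shortest.

Route A: 14 + 23 + 20 + 21 + 4 = 82
Route B: 14 + 18 + 21 + 20 + 15 = 88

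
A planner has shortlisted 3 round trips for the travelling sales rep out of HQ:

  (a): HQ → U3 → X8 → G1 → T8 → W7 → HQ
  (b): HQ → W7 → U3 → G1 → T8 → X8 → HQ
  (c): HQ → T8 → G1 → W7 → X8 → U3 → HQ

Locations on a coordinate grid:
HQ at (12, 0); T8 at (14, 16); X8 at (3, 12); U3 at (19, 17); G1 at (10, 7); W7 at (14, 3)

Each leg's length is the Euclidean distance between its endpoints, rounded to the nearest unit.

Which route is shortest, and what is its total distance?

(a): 18 + 17 + 9 + 10 + 13 + 4 = 71
(b): 4 + 15 + 13 + 10 + 12 + 15 = 69
(c): 16 + 10 + 6 + 14 + 17 + 18 = 81

69 — (b) is the shortest.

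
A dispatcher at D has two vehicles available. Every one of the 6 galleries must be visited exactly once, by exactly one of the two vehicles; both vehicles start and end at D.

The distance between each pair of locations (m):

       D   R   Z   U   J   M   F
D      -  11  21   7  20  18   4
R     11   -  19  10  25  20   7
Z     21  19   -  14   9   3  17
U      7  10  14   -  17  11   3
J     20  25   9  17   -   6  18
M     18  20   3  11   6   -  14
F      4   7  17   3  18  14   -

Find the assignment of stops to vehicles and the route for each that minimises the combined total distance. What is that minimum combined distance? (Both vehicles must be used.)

There are 2^5 − 1 = 31 ways to divide the 6 stops into two non-empty groups. For each, the best each vehicle can do is its own shortest tour through its group:
  {R} + {Z, U, J, M, F}: 22 + 50 = 72
  {Z} + {R, U, J, M, F}: 42 + 58 = 100
  {R, Z} + {U, J, M, F}: 51 + 44 = 95
  {U} + {R, Z, J, M, F}: 14 + 59 = 73
  {R, U} + {Z, J, M, F}: 28 + 50 = 78
  {Z, U} + {R, J, M, F}: 42 + 57 = 99
  … (31 splits in total)
  {R, Z, U, J, M} + {F}: 63 + 8 = 71  ← best
Best: vehicle 1 D → R → Z → J → M → U → D = 63; vehicle 2 D → F → D = 8; combined 71.

Minimum combined distance: 71 m.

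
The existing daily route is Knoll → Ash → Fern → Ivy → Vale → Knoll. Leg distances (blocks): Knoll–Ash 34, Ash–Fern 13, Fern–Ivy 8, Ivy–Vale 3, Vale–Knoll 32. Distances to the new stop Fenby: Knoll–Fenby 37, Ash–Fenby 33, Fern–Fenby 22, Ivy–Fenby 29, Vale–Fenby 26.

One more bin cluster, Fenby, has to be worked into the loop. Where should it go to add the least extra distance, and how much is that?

Minimum extra distance: 31 blocks, inserting Fenby between Vale and Knoll.

Insertion cost between consecutive stops i–j is d(i,Fenby) + d(Fenby,j) − d(i,j):
  between Knoll and Ash: 37 + 33 − 34 = 36
  between Ash and Fern: 33 + 22 − 13 = 42
  between Fern and Ivy: 22 + 29 − 8 = 43
  between Ivy and Vale: 29 + 26 − 3 = 52
  between Vale and Knoll: 26 + 37 − 32 = 31
Cheapest insertion is between Vale and Knoll, adding 31.
New total = 90 + 31 = 121.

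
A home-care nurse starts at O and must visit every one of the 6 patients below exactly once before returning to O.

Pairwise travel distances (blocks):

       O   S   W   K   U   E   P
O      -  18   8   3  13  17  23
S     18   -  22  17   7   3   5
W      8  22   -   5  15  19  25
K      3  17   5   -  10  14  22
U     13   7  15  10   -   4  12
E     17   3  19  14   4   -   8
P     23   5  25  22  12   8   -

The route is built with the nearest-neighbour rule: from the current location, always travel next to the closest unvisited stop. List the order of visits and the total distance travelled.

Total distance 58 blocks via the nearest-neighbour route O → K → W → U → E → S → P → O.

O → [K:3 / W:8 / U:13 / E:17 / S:18 / P:23] → K (3)
K → [W:5 / U:10 / E:14 / S:17 / P:22] → W (5)
W → [U:15 / E:19 / S:22 / P:25] → U (15)
U → [E:4 / S:7 / P:12] → E (4)
E → [S:3 / P:8] → S (3)
S → [P:5] → P (5)
Return P→O: 23.
Total = 3 + 5 + 15 + 4 + 3 + 5 + 23 = 58.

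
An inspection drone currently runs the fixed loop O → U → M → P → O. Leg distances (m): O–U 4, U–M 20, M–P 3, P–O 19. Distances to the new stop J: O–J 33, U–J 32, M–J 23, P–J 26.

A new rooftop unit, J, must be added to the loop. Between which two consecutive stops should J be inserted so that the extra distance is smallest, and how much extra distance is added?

Insertion cost between consecutive stops i–j is d(i,J) + d(J,j) − d(i,j):
  between O and U: 33 + 32 − 4 = 61
  between U and M: 32 + 23 − 20 = 35
  between M and P: 23 + 26 − 3 = 46
  between P and O: 26 + 33 − 19 = 40
Cheapest insertion is between U and M, adding 35.
New total = 46 + 35 = 81.

Minimum extra distance: 35 m, inserting J between U and M.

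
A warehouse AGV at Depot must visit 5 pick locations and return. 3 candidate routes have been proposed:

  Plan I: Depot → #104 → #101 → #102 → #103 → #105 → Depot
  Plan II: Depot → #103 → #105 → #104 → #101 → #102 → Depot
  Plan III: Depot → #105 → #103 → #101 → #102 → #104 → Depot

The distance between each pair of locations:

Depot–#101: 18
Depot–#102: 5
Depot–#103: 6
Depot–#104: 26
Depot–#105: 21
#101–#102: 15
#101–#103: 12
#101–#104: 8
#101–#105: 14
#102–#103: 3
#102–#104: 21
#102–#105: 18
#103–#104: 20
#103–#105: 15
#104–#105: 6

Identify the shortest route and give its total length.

Shortest is Plan II, total 55.

Plan I: 26 + 8 + 15 + 3 + 15 + 21 = 88
Plan II: 6 + 15 + 6 + 8 + 15 + 5 = 55
Plan III: 21 + 15 + 12 + 15 + 21 + 26 = 110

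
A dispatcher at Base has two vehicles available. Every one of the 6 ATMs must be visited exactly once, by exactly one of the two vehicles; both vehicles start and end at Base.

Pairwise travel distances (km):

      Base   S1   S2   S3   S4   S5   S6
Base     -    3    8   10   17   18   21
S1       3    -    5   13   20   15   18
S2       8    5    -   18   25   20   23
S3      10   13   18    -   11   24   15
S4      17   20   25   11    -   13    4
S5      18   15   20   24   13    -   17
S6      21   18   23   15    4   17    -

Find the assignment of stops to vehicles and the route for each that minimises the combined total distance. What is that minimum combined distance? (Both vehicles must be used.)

There are 2^5 − 1 = 31 ways to divide the 6 stops into two non-empty groups. For each, the best each vehicle can do is its own shortest tour through its group:
  {S1} + {S2, S3, S4, S5, S6}: 6 + 70 = 76
  {S2} + {S1, S3, S4, S5, S6}: 16 + 60 = 76
  {S1, S2} + {S3, S4, S5, S6}: 16 + 60 = 76
  {S3} + {S1, S2, S4, S5, S6}: 20 + 66 = 86
  {S1, S3} + {S2, S4, S5, S6}: 26 + 66 = 92
  {S2, S3} + {S1, S4, S5, S6}: 36 + 56 = 92
  … (31 splits in total)
Best: vehicle 1 Base → S1 → Base = 6; vehicle 2 Base → S2 → S5 → S4 → S6 → S3 → Base = 70; combined 76.

76 km — the smallest possible combined total.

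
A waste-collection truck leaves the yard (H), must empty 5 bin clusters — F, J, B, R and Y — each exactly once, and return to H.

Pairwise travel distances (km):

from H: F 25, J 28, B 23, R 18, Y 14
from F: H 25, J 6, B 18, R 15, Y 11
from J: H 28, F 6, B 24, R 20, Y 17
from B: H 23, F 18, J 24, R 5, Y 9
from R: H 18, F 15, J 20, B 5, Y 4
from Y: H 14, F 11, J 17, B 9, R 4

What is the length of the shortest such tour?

Minimum total distance: 75 km.

With 5 stops there are 5!/2 = 60 distinct round trips (a route and its reverse cost the same).
H→F→J→B→R→Y→H: 25+6+24+5+4+14 = 78
H→F→J→B→Y→R→H: 25+6+24+9+4+18 = 86
H→F→J→R→B→Y→H: 25+6+20+5+9+14 = 79
H→F→J→R→Y→B→H: 25+6+20+4+9+23 = 87
H→F→J→Y→B→R→H: 25+6+17+9+5+18 = 80
H→F→J→Y→R→B→H: 25+6+17+4+5+23 = 80
H→F→B→J→R→Y→H: 25+18+24+20+4+14 = 105
H→F→B→J→Y→R→H: 25+18+24+17+4+18 = 106
H→F→B→R→J→Y→H: 25+18+5+20+17+14 = 99
H→F→B→R→Y→J→H: 25+18+5+4+17+28 = 97
H→F→B→Y→J→R→H: 25+18+9+17+20+18 = 107
H→F→B→Y→R→J→H: 25+18+9+4+20+28 = 104
H→F→R→J→B→Y→H: 25+15+20+24+9+14 = 107
H→F→R→J→Y→B→H: 25+15+20+17+9+23 = 109
… (46 more)
H→J→F→B→R→Y→H: 28+6+18+5+4+14 = 75  ← best
The minimum is 75.
One optimal route: H → J → F → B → R → Y → H (or its reverse).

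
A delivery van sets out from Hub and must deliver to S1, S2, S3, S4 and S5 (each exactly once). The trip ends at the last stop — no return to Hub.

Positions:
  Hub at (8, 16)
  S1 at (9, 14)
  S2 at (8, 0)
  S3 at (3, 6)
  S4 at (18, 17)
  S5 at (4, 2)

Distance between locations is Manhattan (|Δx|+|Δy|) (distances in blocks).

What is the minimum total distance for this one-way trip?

48 blocks — the minimum one-way total.

There are 5! = 120 possible orderings.
Hub - S1 - S2 - S3 - S4 - S5: 3+15+11+26+29 = 84
Hub - S1 - S2 - S3 - S5 - S4: 3+15+11+5+29 = 63
Hub - S1 - S2 - S4 - S3 - S5: 3+15+27+26+5 = 76
Hub - S1 - S2 - S4 - S5 - S3: 3+15+27+29+5 = 79
Hub - S1 - S2 - S5 - S3 - S4: 3+15+6+5+26 = 55
Hub - S1 - S2 - S5 - S4 - S3: 3+15+6+29+26 = 79
Hub - S1 - S3 - S2 - S4 - S5: 3+14+11+27+29 = 84
Hub - S1 - S3 - S2 - S5 - S4: 3+14+11+6+29 = 63
Hub - S1 - S3 - S4 - S2 - S5: 3+14+26+27+6 = 76
Hub - S1 - S3 - S4 - S5 - S2: 3+14+26+29+6 = 78
Hub - S1 - S3 - S5 - S2 - S4: 3+14+5+6+27 = 55
Hub - S1 - S3 - S5 - S4 - S2: 3+14+5+29+27 = 78
Hub - S1 - S4 - S2 - S3 - S5: 3+12+27+11+5 = 58
Hub - S1 - S4 - S2 - S5 - S3: 3+12+27+6+5 = 53
… (106 more)
Hub - S4 - S1 - S3 - S5 - S2: 11+12+14+5+6 = 48  ← best
The minimum is 48.
One shortest path: Hub → S4 → S1 → S3 → S5 → S2.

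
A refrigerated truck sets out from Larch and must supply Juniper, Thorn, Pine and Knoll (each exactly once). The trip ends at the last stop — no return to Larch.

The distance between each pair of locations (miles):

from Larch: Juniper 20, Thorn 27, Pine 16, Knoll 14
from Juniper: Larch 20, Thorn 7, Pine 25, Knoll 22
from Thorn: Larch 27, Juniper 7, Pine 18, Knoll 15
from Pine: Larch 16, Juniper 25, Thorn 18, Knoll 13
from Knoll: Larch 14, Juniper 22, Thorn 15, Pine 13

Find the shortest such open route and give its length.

Shortest open route: 51 miles.

There are 4! = 24 possible orderings.
Larch - Juniper - Thorn - Pine - Knoll: 20+7+18+13 = 58
Larch - Juniper - Thorn - Knoll - Pine: 20+7+15+13 = 55
Larch - Juniper - Pine - Thorn - Knoll: 20+25+18+15 = 78
Larch - Juniper - Pine - Knoll - Thorn: 20+25+13+15 = 73
Larch - Juniper - Knoll - Thorn - Pine: 20+22+15+18 = 75
Larch - Juniper - Knoll - Pine - Thorn: 20+22+13+18 = 73
Larch - Thorn - Juniper - Pine - Knoll: 27+7+25+13 = 72
Larch - Thorn - Juniper - Knoll - Pine: 27+7+22+13 = 69
Larch - Thorn - Pine - Juniper - Knoll: 27+18+25+22 = 92
Larch - Thorn - Pine - Knoll - Juniper: 27+18+13+22 = 80
Larch - Thorn - Knoll - Juniper - Pine: 27+15+22+25 = 89
Larch - Thorn - Knoll - Pine - Juniper: 27+15+13+25 = 80
Larch - Pine - Juniper - Thorn - Knoll: 16+25+7+15 = 63
Larch - Pine - Juniper - Knoll - Thorn: 16+25+22+15 = 78
… (10 more)
Larch - Pine - Knoll - Thorn - Juniper: 16+13+15+7 = 51  ← best
The minimum is 51.
One shortest path: Larch → Pine → Knoll → Thorn → Juniper.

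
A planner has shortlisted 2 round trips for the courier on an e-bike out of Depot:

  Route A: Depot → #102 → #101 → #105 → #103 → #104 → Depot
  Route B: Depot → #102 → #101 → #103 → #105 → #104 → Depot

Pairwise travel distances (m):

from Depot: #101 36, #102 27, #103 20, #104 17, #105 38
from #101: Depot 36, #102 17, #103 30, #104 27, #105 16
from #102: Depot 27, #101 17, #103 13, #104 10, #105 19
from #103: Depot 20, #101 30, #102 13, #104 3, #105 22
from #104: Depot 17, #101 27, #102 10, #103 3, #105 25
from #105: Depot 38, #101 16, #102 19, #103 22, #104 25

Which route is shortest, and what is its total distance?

Route A: 27 + 17 + 16 + 22 + 3 + 17 = 102
Route B: 27 + 17 + 30 + 22 + 25 + 17 = 138

Shortest is Route A, total 102 m.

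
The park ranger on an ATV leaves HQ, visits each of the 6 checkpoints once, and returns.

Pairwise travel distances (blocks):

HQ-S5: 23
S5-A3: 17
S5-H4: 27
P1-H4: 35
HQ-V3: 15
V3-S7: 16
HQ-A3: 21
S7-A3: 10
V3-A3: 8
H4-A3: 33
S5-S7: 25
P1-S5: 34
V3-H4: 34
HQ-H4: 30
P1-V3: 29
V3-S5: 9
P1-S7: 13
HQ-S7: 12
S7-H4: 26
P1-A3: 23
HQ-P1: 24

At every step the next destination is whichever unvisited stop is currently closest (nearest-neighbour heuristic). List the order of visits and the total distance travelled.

From HQ: distances to unvisited — S7=12, V3=15, A3=21, S5=23, P1=24, H4=30. Nearest is S7 (12).
From S7: distances to unvisited — A3=10, P1=13, V3=16, S5=25, H4=26. Nearest is A3 (10).
From A3: distances to unvisited — V3=8, S5=17, P1=23, H4=33. Nearest is V3 (8).
From V3: distances to unvisited — S5=9, P1=29, H4=34. Nearest is S5 (9).
From S5: distances to unvisited — H4=27, P1=34. Nearest is H4 (27).
From H4: distances to unvisited — P1=35. Nearest is P1 (35).
Return P1→HQ: 24.
Total = 12 + 10 + 8 + 9 + 27 + 35 + 24 = 125.

Nearest-neighbour total = 125 blocks; route HQ → S7 → A3 → V3 → S5 → H4 → P1 → HQ.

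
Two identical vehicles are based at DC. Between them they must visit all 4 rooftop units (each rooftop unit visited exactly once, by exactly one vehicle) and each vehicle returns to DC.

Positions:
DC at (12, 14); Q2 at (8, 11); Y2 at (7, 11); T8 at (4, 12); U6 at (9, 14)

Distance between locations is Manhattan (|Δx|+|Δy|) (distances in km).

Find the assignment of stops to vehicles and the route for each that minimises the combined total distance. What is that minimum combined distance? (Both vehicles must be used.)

There are 2^3 − 1 = 7 ways to divide the 4 stops into two non-empty groups. For each, the best each vehicle can do is its own shortest tour through its group:
  {Q2} + {Y2, T8, U6}: 14 + 22 = 36
  {Y2} + {Q2, T8, U6}: 16 + 22 = 38
  {Q2, Y2} + {T8, U6}: 16 + 20 = 36
  {T8} + {Q2, Y2, U6}: 20 + 16 = 36
  {Q2, T8} + {Y2, U6}: 22 + 16 = 38
  {Y2, T8} + {Q2, U6}: 22 + 14 = 36
  … (7 splits in total)
  {Q2, Y2, T8} + {U6}: 22 + 6 = 28  ← best
Best: vehicle 1 DC → Q2 → Y2 → T8 → DC = 22; vehicle 2 DC → U6 → DC = 6; combined 28.

28 km — the smallest possible combined total.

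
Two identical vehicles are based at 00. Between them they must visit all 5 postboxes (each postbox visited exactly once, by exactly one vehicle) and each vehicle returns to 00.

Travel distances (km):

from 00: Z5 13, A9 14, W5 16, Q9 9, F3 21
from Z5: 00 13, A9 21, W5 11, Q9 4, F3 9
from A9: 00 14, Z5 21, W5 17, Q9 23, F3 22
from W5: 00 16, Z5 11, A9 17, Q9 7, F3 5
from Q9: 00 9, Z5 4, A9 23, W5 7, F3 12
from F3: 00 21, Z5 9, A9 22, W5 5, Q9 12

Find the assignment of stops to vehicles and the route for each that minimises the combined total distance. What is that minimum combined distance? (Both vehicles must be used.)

71 km — the smallest possible combined total.

Check every non-empty split of the stops between the two vehicles; for each half take its own optimal tour:
  {Z5} + {A9, W5, Q9, F3}: 26 + 57 = 83
  {A9} + {Z5, W5, Q9, F3}: 28 + 43 = 71
  {Z5, A9} + {W5, Q9, F3}: 48 + 42 = 90
  {W5} + {Z5, A9, Q9, F3}: 32 + 58 = 90
  {Z5, W5} + {A9, Q9, F3}: 40 + 57 = 97
  {A9, W5} + {Z5, Q9, F3}: 47 + 43 = 90
  … (15 splits in total)
Best: vehicle 1 00 → A9 → 00 = 28; vehicle 2 00 → Z5 → F3 → W5 → Q9 → 00 = 43; combined 71.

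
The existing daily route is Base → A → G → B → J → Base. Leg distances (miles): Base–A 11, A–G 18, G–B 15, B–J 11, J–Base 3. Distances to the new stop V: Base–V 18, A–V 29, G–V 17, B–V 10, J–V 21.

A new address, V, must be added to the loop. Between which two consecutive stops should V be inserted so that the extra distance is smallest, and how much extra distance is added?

+12 miles — insert V between G and B.

Insertion cost between consecutive stops i–j is d(i,V) + d(V,j) − d(i,j):
  between Base and A: 18 + 29 − 11 = 36
  between A and G: 29 + 17 − 18 = 28
  between G and B: 17 + 10 − 15 = 12
  between B and J: 10 + 21 − 11 = 20
  between J and Base: 21 + 18 − 3 = 36
Cheapest insertion is between G and B, adding 12.
New total = 58 + 12 = 70.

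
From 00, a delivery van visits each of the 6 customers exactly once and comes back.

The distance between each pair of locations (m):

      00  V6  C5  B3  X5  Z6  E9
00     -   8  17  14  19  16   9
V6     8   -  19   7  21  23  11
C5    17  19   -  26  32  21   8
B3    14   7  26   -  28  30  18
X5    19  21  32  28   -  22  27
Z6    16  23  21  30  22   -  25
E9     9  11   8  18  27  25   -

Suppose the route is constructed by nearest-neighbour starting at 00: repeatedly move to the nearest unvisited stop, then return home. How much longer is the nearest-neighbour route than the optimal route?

00: V6=8, E9=9, B3=14, Z6=16, C5=17, X5=19 ⇒ V6
V6: B3=7, E9=11, C5=19, X5=21, Z6=23 ⇒ B3
B3: E9=18, C5=26, X5=28, Z6=30 ⇒ E9
E9: C5=8, Z6=25, X5=27 ⇒ C5
C5: Z6=21, X5=32 ⇒ Z6
Z6: X5=22 ⇒ X5
NN route 00 → V6 → B3 → E9 → C5 → Z6 → X5 → 00 costs 103.
Optimal: 00 → B3 → V6 → X5 → Z6 → C5 → E9 → 00 costs 102 (by enumerating all 360 distinct tours).
Excess = 103 − 102 = 1.

1 m longer than the optimal tour.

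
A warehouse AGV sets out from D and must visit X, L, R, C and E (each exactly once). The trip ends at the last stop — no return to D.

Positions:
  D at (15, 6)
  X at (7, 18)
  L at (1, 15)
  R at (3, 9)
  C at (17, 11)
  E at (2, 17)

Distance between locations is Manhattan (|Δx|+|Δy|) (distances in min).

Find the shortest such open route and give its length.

40 min — the minimum one-way total.

There are 5! = 120 possible orderings.
D→X→L→R→C→E: 20+9+8+16+21 = 74
D→X→L→R→E→C: 20+9+8+9+21 = 67
D→X→L→C→R→E: 20+9+20+16+9 = 74
D→X→L→C→E→R: 20+9+20+21+9 = 79
D→X→L→E→R→C: 20+9+3+9+16 = 57
D→X→L→E→C→R: 20+9+3+21+16 = 69
D→X→R→L→C→E: 20+13+8+20+21 = 82
D→X→R→L→E→C: 20+13+8+3+21 = 65
D→X→R→C→L→E: 20+13+16+20+3 = 72
D→X→R→C→E→L: 20+13+16+21+3 = 73
D→X→R→E→L→C: 20+13+9+3+20 = 65
D→X→R→E→C→L: 20+13+9+21+20 = 83
D→X→C→L→R→E: 20+17+20+8+9 = 74
D→X→C→L→E→R: 20+17+20+3+9 = 69
… (106 more)
D→C→R→L→E→X: 7+16+8+3+6 = 40  ← best
The minimum is 40.
One shortest path: D → C → R → L → E → X.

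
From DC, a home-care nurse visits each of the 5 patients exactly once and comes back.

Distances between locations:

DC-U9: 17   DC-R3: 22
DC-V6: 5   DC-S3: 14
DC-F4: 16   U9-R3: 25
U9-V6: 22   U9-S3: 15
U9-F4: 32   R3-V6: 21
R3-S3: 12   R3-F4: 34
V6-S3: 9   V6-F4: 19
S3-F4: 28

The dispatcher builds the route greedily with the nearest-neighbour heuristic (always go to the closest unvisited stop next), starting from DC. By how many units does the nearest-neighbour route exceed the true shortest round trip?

DC: V6=5, S3=14, F4=16, U9=17, R3=22 ⇒ V6
V6: S3=9, F4=19, R3=21, U9=22 ⇒ S3
S3: R3=12, U9=15, F4=28 ⇒ R3
R3: U9=25, F4=34 ⇒ U9
U9: F4=32 ⇒ F4
NN route DC → V6 → S3 → R3 → U9 → F4 → DC costs 99.
Optimal: DC → U9 → R3 → S3 → V6 → F4 → DC costs 98 (by enumerating all 60 distinct tours).
Excess = 99 − 98 = 1.

1 longer than the optimal tour.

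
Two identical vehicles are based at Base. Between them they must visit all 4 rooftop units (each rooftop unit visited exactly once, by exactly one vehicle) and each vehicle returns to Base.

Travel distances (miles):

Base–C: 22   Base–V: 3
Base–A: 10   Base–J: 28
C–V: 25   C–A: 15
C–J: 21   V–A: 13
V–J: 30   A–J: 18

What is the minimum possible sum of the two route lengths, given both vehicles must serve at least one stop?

Check every non-empty split of the stops between the two vehicles; for each half take its own optimal tour:
  {C} + {V, A, J}: 44 + 61 = 105
  {V} + {C, A, J}: 6 + 71 = 77
  {C, V} + {A, J}: 50 + 56 = 106
  {A} + {C, V, J}: 20 + 76 = 96
  {C, A} + {V, J}: 47 + 61 = 108
  {V, A} + {C, J}: 26 + 71 = 97
  … (7 splits in total)
Best: vehicle 1 Base → V → Base = 6; vehicle 2 Base → C → J → A → Base = 71; combined 77.

77 miles — the smallest possible combined total.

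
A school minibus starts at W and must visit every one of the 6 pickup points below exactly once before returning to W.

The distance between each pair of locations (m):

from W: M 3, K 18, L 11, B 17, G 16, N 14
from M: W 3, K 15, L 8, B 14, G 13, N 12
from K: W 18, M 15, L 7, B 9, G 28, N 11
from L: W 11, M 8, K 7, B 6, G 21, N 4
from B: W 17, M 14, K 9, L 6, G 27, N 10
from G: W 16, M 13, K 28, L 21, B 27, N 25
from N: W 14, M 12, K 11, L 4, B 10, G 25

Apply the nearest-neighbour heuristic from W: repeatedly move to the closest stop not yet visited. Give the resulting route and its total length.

78 m along W → M → L → N → B → K → G → W.

At W the remaining stops are M 3, L 11, N 14, G 16, B 17, K 18; go to M.
At M the remaining stops are L 8, N 12, G 13, B 14, K 15; go to L.
At L the remaining stops are N 4, B 6, K 7, G 21; go to N.
At N the remaining stops are B 10, K 11, G 25; go to B.
At B the remaining stops are K 9, G 27; go to K.
At K the remaining stops are G 28; go to G.
Return G→W: 16.
Total = 3 + 8 + 4 + 10 + 9 + 28 + 16 = 78.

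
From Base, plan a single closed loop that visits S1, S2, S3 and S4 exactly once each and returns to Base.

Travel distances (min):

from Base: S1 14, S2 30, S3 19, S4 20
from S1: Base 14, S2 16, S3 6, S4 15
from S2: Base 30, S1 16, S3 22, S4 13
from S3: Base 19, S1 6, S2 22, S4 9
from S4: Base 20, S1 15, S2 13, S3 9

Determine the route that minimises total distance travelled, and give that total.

Minimum total distance: 71 min.

There are 12 distinct closed tours to check (reversals are equivalent).
Base → S1 → S2 → S3 → S4 → Base: 14+16+22+9+20 = 81
Base → S1 → S2 → S4 → S3 → Base: 14+16+13+9+19 = 71
Base → S1 → S3 → S2 → S4 → Base: 14+6+22+13+20 = 75
Base → S1 → S3 → S4 → S2 → Base: 14+6+9+13+30 = 72
Base → S1 → S4 → S2 → S3 → Base: 14+15+13+22+19 = 83
Base → S1 → S4 → S3 → S2 → Base: 14+15+9+22+30 = 90
Base → S2 → S1 → S3 → S4 → Base: 30+16+6+9+20 = 81
Base → S2 → S1 → S4 → S3 → Base: 30+16+15+9+19 = 89
Base → S2 → S3 → S1 → S4 → Base: 30+22+6+15+20 = 93
Base → S2 → S4 → S1 → S3 → Base: 30+13+15+6+19 = 83
Base → S3 → S1 → S2 → S4 → Base: 19+6+16+13+20 = 74
Base → S3 → S2 → S1 → S4 → Base: 19+22+16+15+20 = 92
The minimum is 71.
One optimal route: Base → S1 → S2 → S4 → S3 → Base (or its reverse).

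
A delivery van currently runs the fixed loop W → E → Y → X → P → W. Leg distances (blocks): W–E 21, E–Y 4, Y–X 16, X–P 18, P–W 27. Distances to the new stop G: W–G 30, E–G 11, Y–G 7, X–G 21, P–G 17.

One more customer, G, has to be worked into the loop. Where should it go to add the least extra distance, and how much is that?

Insertion cost between consecutive stops i–j is d(i,G) + d(G,j) − d(i,j):
  between W and E: 30 + 11 − 21 = 20
  between E and Y: 11 + 7 − 4 = 14
  between Y and X: 7 + 21 − 16 = 12
  between X and P: 21 + 17 − 18 = 20
  between P and W: 17 + 30 − 27 = 20
Cheapest insertion is between Y and X, adding 12.
New total = 86 + 12 = 98.

+12 blocks — insert G between Y and X.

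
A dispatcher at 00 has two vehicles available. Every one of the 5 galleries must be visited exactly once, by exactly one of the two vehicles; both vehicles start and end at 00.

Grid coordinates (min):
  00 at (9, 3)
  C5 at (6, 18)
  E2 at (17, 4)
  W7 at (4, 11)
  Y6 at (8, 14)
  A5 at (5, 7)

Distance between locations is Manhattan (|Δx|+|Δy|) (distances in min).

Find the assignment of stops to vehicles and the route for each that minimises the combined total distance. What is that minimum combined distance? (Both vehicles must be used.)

Minimum combined distance: 58 min.

There are 2^4 − 1 = 15 ways to divide the 5 stops into two non-empty groups. For each, the best each vehicle can do is its own shortest tour through its group:
  {C5} + {E2, W7, Y6, A5}: 36 + 48 = 84
  {E2} + {C5, W7, Y6, A5}: 18 + 40 = 58
  {C5, E2} + {W7, Y6, A5}: 52 + 32 = 84
  {W7} + {C5, E2, Y6, A5}: 26 + 54 = 80
  {C5, W7} + {E2, Y6, A5}: 40 + 46 = 86
  {E2, W7} + {C5, Y6, A5}: 42 + 38 = 80
  … (15 splits in total)
Best: vehicle 1 00 → E2 → 00 = 18; vehicle 2 00 → Y6 → C5 → W7 → A5 → 00 = 40; combined 58.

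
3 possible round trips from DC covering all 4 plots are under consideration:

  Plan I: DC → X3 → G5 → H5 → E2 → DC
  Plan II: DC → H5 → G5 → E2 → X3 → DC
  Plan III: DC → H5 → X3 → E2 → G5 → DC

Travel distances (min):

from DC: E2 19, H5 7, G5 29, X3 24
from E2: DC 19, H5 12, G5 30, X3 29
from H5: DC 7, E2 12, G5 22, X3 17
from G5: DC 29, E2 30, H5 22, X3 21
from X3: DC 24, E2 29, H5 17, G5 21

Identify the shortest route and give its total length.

Plan I: 24 + 21 + 22 + 12 + 19 = 98
Plan II: 7 + 22 + 30 + 29 + 24 = 112
Plan III: 7 + 17 + 29 + 30 + 29 = 112

Shortest is Plan I, total 98 min.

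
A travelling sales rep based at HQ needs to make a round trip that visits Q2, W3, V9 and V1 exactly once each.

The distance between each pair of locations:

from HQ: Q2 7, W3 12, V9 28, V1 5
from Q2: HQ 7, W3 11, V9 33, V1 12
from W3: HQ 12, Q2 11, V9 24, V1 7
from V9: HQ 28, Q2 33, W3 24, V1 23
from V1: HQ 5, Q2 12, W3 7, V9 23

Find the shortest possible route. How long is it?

70 — the shortest possible round trip.

There are 12 distinct closed tours to check (reversals are equivalent).
HQ - Q2 - W3 - V9 - V1 - HQ: 7+11+24+23+5 = 70
HQ - Q2 - W3 - V1 - V9 - HQ: 7+11+7+23+28 = 76
HQ - Q2 - V9 - W3 - V1 - HQ: 7+33+24+7+5 = 76
HQ - Q2 - V9 - V1 - W3 - HQ: 7+33+23+7+12 = 82
HQ - Q2 - V1 - W3 - V9 - HQ: 7+12+7+24+28 = 78
HQ - Q2 - V1 - V9 - W3 - HQ: 7+12+23+24+12 = 78
HQ - W3 - Q2 - V9 - V1 - HQ: 12+11+33+23+5 = 84
HQ - W3 - Q2 - V1 - V9 - HQ: 12+11+12+23+28 = 86
HQ - W3 - V9 - Q2 - V1 - HQ: 12+24+33+12+5 = 86
HQ - W3 - V1 - Q2 - V9 - HQ: 12+7+12+33+28 = 92
HQ - V9 - Q2 - W3 - V1 - HQ: 28+33+11+7+5 = 84
HQ - V9 - W3 - Q2 - V1 - HQ: 28+24+11+12+5 = 80
The minimum is 70.
One optimal route: HQ → Q2 → W3 → V9 → V1 → HQ (or its reverse).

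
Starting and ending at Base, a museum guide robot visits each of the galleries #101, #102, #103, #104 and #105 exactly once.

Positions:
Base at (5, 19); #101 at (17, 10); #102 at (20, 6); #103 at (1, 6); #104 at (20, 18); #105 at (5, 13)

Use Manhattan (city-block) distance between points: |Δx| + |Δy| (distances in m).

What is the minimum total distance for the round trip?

70 m — the shortest possible round trip.

With 5 stops there are 5!/2 = 60 distinct round trips (a route and its reverse cost the same).
Base-#101-#102-#103-#104-#105-Base: 21+7+19+31+20+6 = 104
Base-#101-#102-#103-#105-#104-Base: 21+7+19+11+20+16 = 94
Base-#101-#102-#104-#103-#105-Base: 21+7+12+31+11+6 = 88
Base-#101-#102-#104-#105-#103-Base: 21+7+12+20+11+17 = 88
Base-#101-#102-#105-#103-#104-Base: 21+7+22+11+31+16 = 108
Base-#101-#102-#105-#104-#103-Base: 21+7+22+20+31+17 = 118
Base-#101-#103-#102-#104-#105-Base: 21+20+19+12+20+6 = 98
Base-#101-#103-#102-#105-#104-Base: 21+20+19+22+20+16 = 118
Base-#101-#103-#104-#102-#105-Base: 21+20+31+12+22+6 = 112
Base-#101-#103-#104-#105-#102-Base: 21+20+31+20+22+28 = 142
Base-#101-#103-#105-#102-#104-Base: 21+20+11+22+12+16 = 102
Base-#101-#103-#105-#104-#102-Base: 21+20+11+20+12+28 = 112
Base-#101-#104-#102-#103-#105-Base: 21+11+12+19+11+6 = 80
Base-#101-#104-#102-#105-#103-Base: 21+11+12+22+11+17 = 94
… (46 more)
Base-#104-#101-#102-#103-#105-Base: 16+11+7+19+11+6 = 70  ← best
The minimum is 70.
One optimal route: Base → #104 → #101 → #102 → #103 → #105 → Base (or its reverse).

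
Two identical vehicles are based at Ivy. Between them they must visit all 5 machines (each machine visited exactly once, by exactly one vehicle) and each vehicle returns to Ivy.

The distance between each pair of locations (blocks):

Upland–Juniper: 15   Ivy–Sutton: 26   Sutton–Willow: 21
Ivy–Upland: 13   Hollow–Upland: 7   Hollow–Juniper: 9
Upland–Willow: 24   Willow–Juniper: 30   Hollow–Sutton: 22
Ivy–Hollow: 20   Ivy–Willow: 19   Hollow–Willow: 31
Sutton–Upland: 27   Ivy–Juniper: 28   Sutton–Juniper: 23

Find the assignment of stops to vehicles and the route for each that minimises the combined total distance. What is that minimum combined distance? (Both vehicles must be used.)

Try each way of splitting the stops between the two vehicles (each non-empty) and, for each split, find the best tour for each vehicle:
  {Hollow} + {Sutton, Upland, Willow, Juniper}: 40 + 91 = 131
  {Sutton} + {Hollow, Upland, Willow, Juniper}: 52 + 78 = 130
  {Hollow, Sutton} + {Upland, Willow, Juniper}: 68 + 77 = 145
  {Upland} + {Hollow, Sutton, Willow, Juniper}: 26 + 92 = 118
  {Hollow, Upland} + {Sutton, Willow, Juniper}: 40 + 91 = 131
  {Sutton, Upland} + {Hollow, Willow, Juniper}: 66 + 78 = 144
  … (15 splits in total)
  {Willow} + {Hollow, Sutton, Upland, Juniper}: 38 + 78 = 116  ← best
Best: vehicle 1 Ivy → Willow → Ivy = 38; vehicle 2 Ivy → Sutton → Juniper → Hollow → Upland → Ivy = 78; combined 116.

116 blocks — the smallest possible combined total.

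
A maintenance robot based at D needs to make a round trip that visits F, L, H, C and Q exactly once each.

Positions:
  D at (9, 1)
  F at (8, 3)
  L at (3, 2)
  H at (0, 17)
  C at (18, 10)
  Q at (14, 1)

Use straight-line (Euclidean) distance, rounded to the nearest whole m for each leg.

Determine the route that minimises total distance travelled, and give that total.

D - F - L - H - C - Q - D: 2+5+15+19+10+5 = 56
D - F - L - H - Q - C - D: 2+5+15+21+10+13 = 66
D - F - L - C - H - Q - D: 2+5+17+19+21+5 = 69
D - F - L - C - Q - H - D: 2+5+17+10+21+18 = 73
D - F - L - Q - H - C - D: 2+5+11+21+19+13 = 71
D - F - L - Q - C - H - D: 2+5+11+10+19+18 = 65
D - F - H - L - C - Q - D: 2+16+15+17+10+5 = 65
D - F - H - L - Q - C - D: 2+16+15+11+10+13 = 67
D - F - H - C - L - Q - D: 2+16+19+17+11+5 = 70
D - F - H - C - Q - L - D: 2+16+19+10+11+6 = 64
D - F - H - Q - L - C - D: 2+16+21+11+17+13 = 80
D - F - H - Q - C - L - D: 2+16+21+10+17+6 = 72
D - F - C - L - H - Q - D: 2+12+17+15+21+5 = 72
D - F - C - L - Q - H - D: 2+12+17+11+21+18 = 81
… (46 more)
The minimum is 56.
One optimal route: D → F → L → H → C → Q → D (or its reverse).

Shortest round trip = 56 m.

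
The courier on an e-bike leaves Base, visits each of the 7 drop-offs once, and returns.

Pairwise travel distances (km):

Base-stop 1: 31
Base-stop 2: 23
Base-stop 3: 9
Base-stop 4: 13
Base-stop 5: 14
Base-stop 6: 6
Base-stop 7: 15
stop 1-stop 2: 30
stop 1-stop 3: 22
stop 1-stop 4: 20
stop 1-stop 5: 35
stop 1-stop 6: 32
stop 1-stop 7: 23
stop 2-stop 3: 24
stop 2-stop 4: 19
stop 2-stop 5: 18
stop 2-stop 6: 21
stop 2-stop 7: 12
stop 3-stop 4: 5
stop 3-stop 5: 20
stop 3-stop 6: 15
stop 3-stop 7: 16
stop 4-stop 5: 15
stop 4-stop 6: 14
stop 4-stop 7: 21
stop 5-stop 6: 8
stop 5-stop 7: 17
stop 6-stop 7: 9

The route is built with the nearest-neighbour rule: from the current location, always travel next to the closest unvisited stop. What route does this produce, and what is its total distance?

Base → [stop 6:6 / stop 3:9 / stop 4:13 / stop 5:14 / stop 7:15 / stop 2:23 / stop 1:31] → stop 6 (6)
stop 6 → [stop 5:8 / stop 7:9 / stop 4:14 / stop 3:15 / stop 2:21 / stop 1:32] → stop 5 (8)
stop 5 → [stop 4:15 / stop 7:17 / stop 2:18 / stop 3:20 / stop 1:35] → stop 4 (15)
stop 4 → [stop 3:5 / stop 2:19 / stop 1:20 / stop 7:21] → stop 3 (5)
stop 3 → [stop 7:16 / stop 1:22 / stop 2:24] → stop 7 (16)
stop 7 → [stop 2:12 / stop 1:23] → stop 2 (12)
stop 2 → [stop 1:30] → stop 1 (30)
Return stop 1→Base: 31.
Total = 6 + 8 + 15 + 5 + 16 + 12 + 30 + 31 = 123.

123 km along Base → stop 6 → stop 5 → stop 4 → stop 3 → stop 7 → stop 2 → stop 1 → Base.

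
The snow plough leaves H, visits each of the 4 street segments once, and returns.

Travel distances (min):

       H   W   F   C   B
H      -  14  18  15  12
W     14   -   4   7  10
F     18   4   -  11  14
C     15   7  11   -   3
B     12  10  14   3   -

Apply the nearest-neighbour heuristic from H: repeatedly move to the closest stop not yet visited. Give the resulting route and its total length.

Nearest-neighbour total = 44 min; route H → B → C → W → F → H.

H → [B:12 / W:14 / C:15 / F:18] → B (12)
B → [C:3 / W:10 / F:14] → C (3)
C → [W:7 / F:11] → W (7)
W → [F:4] → F (4)
Return F→H: 18.
Total = 12 + 3 + 7 + 4 + 18 = 44.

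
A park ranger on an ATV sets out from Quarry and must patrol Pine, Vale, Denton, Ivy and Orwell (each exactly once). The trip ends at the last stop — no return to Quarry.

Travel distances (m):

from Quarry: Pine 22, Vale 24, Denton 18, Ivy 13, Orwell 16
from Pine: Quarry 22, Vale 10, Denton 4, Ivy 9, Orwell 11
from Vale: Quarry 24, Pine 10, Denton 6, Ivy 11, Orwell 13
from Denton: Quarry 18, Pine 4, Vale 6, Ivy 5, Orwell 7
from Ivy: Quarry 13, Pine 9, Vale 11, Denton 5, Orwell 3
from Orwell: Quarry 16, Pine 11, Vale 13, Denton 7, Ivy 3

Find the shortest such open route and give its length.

Minimum one-way distance = 37 m.

There are 5! = 120 possible orderings.
Quarry → Pine → Vale → Denton → Ivy → Orwell: 22+10+6+5+3 = 46
Quarry → Pine → Vale → Denton → Orwell → Ivy: 22+10+6+7+3 = 48
Quarry → Pine → Vale → Ivy → Denton → Orwell: 22+10+11+5+7 = 55
Quarry → Pine → Vale → Ivy → Orwell → Denton: 22+10+11+3+7 = 53
Quarry → Pine → Vale → Orwell → Denton → Ivy: 22+10+13+7+5 = 57
Quarry → Pine → Vale → Orwell → Ivy → Denton: 22+10+13+3+5 = 53
Quarry → Pine → Denton → Vale → Ivy → Orwell: 22+4+6+11+3 = 46
Quarry → Pine → Denton → Vale → Orwell → Ivy: 22+4+6+13+3 = 48
Quarry → Pine → Denton → Ivy → Vale → Orwell: 22+4+5+11+13 = 55
Quarry → Pine → Denton → Ivy → Orwell → Vale: 22+4+5+3+13 = 47
Quarry → Pine → Denton → Orwell → Vale → Ivy: 22+4+7+13+11 = 57
Quarry → Pine → Denton → Orwell → Ivy → Vale: 22+4+7+3+11 = 47
Quarry → Pine → Ivy → Vale → Denton → Orwell: 22+9+11+6+7 = 55
Quarry → Pine → Ivy → Vale → Orwell → Denton: 22+9+11+13+7 = 62
… (106 more)
Quarry → Ivy → Orwell → Pine → Denton → Vale: 13+3+11+4+6 = 37  ← best
The minimum is 37.
One shortest path: Quarry → Ivy → Orwell → Pine → Denton → Vale.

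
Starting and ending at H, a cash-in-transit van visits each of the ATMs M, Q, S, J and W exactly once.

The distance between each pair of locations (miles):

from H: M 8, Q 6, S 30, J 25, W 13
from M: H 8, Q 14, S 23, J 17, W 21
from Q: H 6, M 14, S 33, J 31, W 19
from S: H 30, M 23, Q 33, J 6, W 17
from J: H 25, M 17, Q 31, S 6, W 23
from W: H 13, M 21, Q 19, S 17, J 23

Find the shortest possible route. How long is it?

H→M→Q→S→J→W→H: 8+14+33+6+23+13 = 97
H→M→Q→S→W→J→H: 8+14+33+17+23+25 = 120
H→M→Q→J→S→W→H: 8+14+31+6+17+13 = 89
H→M→Q→J→W→S→H: 8+14+31+23+17+30 = 123
H→M→Q→W→S→J→H: 8+14+19+17+6+25 = 89
H→M→Q→W→J→S→H: 8+14+19+23+6+30 = 100
H→M→S→Q→J→W→H: 8+23+33+31+23+13 = 131
H→M→S→Q→W→J→H: 8+23+33+19+23+25 = 131
H→M→S→J→Q→W→H: 8+23+6+31+19+13 = 100
H→M→S→J→W→Q→H: 8+23+6+23+19+6 = 85
H→M→S→W→Q→J→H: 8+23+17+19+31+25 = 123
H→M→S→W→J→Q→H: 8+23+17+23+31+6 = 108
H→M→J→Q→S→W→H: 8+17+31+33+17+13 = 119
H→M→J→Q→W→S→H: 8+17+31+19+17+30 = 122
… (46 more)
H→M→J→S→W→Q→H: 8+17+6+17+19+6 = 73  ← best
The minimum is 73.
One optimal route: H → M → J → S → W → Q → H (or its reverse).

Shortest round trip = 73 miles.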